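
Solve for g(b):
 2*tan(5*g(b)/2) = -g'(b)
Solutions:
 g(b) = -2*asin(C1*exp(-5*b))/5 + 2*pi/5
 g(b) = 2*asin(C1*exp(-5*b))/5


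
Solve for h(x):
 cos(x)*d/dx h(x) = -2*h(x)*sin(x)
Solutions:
 h(x) = C1*cos(x)^2


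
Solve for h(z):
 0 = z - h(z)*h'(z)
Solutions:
 h(z) = -sqrt(C1 + z^2)
 h(z) = sqrt(C1 + z^2)


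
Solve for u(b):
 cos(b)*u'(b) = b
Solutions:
 u(b) = C1 + Integral(b/cos(b), b)


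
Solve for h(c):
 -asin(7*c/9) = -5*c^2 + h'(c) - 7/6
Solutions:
 h(c) = C1 + 5*c^3/3 - c*asin(7*c/9) + 7*c/6 - sqrt(81 - 49*c^2)/7


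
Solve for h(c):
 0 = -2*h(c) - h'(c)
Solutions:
 h(c) = C1*exp(-2*c)


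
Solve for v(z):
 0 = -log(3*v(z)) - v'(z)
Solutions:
 Integral(1/(log(_y) + log(3)), (_y, v(z))) = C1 - z


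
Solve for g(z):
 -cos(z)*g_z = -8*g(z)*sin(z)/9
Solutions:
 g(z) = C1/cos(z)^(8/9)


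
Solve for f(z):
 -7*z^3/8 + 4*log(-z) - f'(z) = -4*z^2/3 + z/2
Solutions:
 f(z) = C1 - 7*z^4/32 + 4*z^3/9 - z^2/4 + 4*z*log(-z) - 4*z


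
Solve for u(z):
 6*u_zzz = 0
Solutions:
 u(z) = C1 + C2*z + C3*z^2


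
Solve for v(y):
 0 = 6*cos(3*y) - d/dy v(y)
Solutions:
 v(y) = C1 + 2*sin(3*y)


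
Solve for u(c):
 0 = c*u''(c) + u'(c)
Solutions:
 u(c) = C1 + C2*log(c)


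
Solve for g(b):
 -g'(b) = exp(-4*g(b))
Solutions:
 g(b) = log(-I*(C1 - 4*b)^(1/4))
 g(b) = log(I*(C1 - 4*b)^(1/4))
 g(b) = log(-(C1 - 4*b)^(1/4))
 g(b) = log(C1 - 4*b)/4


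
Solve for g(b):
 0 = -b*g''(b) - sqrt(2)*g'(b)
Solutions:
 g(b) = C1 + C2*b^(1 - sqrt(2))


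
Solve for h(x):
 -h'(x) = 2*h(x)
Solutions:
 h(x) = C1*exp(-2*x)


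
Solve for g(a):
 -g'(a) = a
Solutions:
 g(a) = C1 - a^2/2


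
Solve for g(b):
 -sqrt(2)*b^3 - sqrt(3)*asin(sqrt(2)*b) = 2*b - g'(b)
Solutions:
 g(b) = C1 + sqrt(2)*b^4/4 + b^2 + sqrt(3)*(b*asin(sqrt(2)*b) + sqrt(2)*sqrt(1 - 2*b^2)/2)


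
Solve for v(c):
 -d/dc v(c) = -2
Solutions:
 v(c) = C1 + 2*c


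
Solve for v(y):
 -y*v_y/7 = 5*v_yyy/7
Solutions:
 v(y) = C1 + Integral(C2*airyai(-5^(2/3)*y/5) + C3*airybi(-5^(2/3)*y/5), y)


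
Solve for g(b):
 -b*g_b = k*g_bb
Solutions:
 g(b) = C1 + C2*sqrt(k)*erf(sqrt(2)*b*sqrt(1/k)/2)


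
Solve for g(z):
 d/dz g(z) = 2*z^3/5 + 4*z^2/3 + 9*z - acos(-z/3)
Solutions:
 g(z) = C1 + z^4/10 + 4*z^3/9 + 9*z^2/2 - z*acos(-z/3) - sqrt(9 - z^2)


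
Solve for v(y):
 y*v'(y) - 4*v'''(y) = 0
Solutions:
 v(y) = C1 + Integral(C2*airyai(2^(1/3)*y/2) + C3*airybi(2^(1/3)*y/2), y)


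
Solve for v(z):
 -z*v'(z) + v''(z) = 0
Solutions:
 v(z) = C1 + C2*erfi(sqrt(2)*z/2)


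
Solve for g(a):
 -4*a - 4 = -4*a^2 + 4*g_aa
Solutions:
 g(a) = C1 + C2*a + a^4/12 - a^3/6 - a^2/2


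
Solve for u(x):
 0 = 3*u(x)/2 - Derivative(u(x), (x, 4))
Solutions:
 u(x) = C1*exp(-2^(3/4)*3^(1/4)*x/2) + C2*exp(2^(3/4)*3^(1/4)*x/2) + C3*sin(2^(3/4)*3^(1/4)*x/2) + C4*cos(2^(3/4)*3^(1/4)*x/2)


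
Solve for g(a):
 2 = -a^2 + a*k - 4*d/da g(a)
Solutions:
 g(a) = C1 - a^3/12 + a^2*k/8 - a/2


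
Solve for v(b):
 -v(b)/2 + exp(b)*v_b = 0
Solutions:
 v(b) = C1*exp(-exp(-b)/2)


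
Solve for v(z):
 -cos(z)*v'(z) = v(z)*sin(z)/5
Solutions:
 v(z) = C1*cos(z)^(1/5)


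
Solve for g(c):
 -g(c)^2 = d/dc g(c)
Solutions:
 g(c) = 1/(C1 + c)


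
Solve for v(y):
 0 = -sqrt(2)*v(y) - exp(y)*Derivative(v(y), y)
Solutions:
 v(y) = C1*exp(sqrt(2)*exp(-y))


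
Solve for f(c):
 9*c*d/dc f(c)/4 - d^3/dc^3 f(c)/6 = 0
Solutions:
 f(c) = C1 + Integral(C2*airyai(3*2^(2/3)*c/2) + C3*airybi(3*2^(2/3)*c/2), c)


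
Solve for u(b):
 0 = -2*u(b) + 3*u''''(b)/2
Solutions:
 u(b) = C1*exp(-sqrt(2)*3^(3/4)*b/3) + C2*exp(sqrt(2)*3^(3/4)*b/3) + C3*sin(sqrt(2)*3^(3/4)*b/3) + C4*cos(sqrt(2)*3^(3/4)*b/3)


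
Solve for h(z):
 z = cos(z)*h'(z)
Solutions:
 h(z) = C1 + Integral(z/cos(z), z)


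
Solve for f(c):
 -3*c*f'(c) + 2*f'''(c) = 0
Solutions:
 f(c) = C1 + Integral(C2*airyai(2^(2/3)*3^(1/3)*c/2) + C3*airybi(2^(2/3)*3^(1/3)*c/2), c)


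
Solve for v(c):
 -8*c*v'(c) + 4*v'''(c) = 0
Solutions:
 v(c) = C1 + Integral(C2*airyai(2^(1/3)*c) + C3*airybi(2^(1/3)*c), c)


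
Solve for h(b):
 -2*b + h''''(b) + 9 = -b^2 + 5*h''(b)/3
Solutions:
 h(b) = C1 + C2*b + C3*exp(-sqrt(15)*b/3) + C4*exp(sqrt(15)*b/3) + b^4/20 - b^3/5 + 153*b^2/50


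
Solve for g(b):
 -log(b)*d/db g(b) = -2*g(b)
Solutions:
 g(b) = C1*exp(2*li(b))


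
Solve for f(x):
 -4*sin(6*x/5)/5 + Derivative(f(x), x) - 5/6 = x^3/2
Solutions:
 f(x) = C1 + x^4/8 + 5*x/6 - 2*cos(6*x/5)/3


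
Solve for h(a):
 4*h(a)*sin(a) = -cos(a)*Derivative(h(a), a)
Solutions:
 h(a) = C1*cos(a)^4


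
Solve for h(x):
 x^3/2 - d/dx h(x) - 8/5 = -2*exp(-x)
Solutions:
 h(x) = C1 + x^4/8 - 8*x/5 - 2*exp(-x)


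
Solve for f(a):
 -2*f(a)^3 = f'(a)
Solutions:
 f(a) = -sqrt(2)*sqrt(-1/(C1 - 2*a))/2
 f(a) = sqrt(2)*sqrt(-1/(C1 - 2*a))/2


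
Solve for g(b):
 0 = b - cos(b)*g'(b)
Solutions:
 g(b) = C1 + Integral(b/cos(b), b)


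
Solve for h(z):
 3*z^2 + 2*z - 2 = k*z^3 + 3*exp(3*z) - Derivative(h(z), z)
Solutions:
 h(z) = C1 + k*z^4/4 - z^3 - z^2 + 2*z + exp(3*z)


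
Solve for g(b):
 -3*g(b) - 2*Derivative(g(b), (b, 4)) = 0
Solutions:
 g(b) = (C1*sin(6^(1/4)*b/2) + C2*cos(6^(1/4)*b/2))*exp(-6^(1/4)*b/2) + (C3*sin(6^(1/4)*b/2) + C4*cos(6^(1/4)*b/2))*exp(6^(1/4)*b/2)


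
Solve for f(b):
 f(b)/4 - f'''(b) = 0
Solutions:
 f(b) = C3*exp(2^(1/3)*b/2) + (C1*sin(2^(1/3)*sqrt(3)*b/4) + C2*cos(2^(1/3)*sqrt(3)*b/4))*exp(-2^(1/3)*b/4)


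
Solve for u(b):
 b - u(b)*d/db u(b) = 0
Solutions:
 u(b) = -sqrt(C1 + b^2)
 u(b) = sqrt(C1 + b^2)


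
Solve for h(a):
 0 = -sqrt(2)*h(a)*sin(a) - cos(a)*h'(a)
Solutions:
 h(a) = C1*cos(a)^(sqrt(2))


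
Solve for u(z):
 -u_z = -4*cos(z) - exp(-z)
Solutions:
 u(z) = C1 + 4*sin(z) - exp(-z)


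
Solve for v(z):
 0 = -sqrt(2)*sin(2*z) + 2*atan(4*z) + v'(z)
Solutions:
 v(z) = C1 - 2*z*atan(4*z) + log(16*z^2 + 1)/4 - sqrt(2)*cos(2*z)/2


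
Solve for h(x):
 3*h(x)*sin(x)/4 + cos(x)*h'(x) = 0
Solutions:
 h(x) = C1*cos(x)^(3/4)


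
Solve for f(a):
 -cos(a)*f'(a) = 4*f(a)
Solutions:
 f(a) = C1*(sin(a)^2 - 2*sin(a) + 1)/(sin(a)^2 + 2*sin(a) + 1)


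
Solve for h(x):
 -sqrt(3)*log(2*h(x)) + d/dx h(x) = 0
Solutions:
 -sqrt(3)*Integral(1/(log(_y) + log(2)), (_y, h(x)))/3 = C1 - x


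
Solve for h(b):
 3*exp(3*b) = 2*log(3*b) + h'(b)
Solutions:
 h(b) = C1 - 2*b*log(b) + 2*b*(1 - log(3)) + exp(3*b)


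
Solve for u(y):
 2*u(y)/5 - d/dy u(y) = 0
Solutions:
 u(y) = C1*exp(2*y/5)


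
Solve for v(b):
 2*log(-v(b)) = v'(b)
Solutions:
 -li(-v(b)) = C1 + 2*b


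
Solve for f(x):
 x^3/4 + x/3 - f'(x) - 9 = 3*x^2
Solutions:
 f(x) = C1 + x^4/16 - x^3 + x^2/6 - 9*x


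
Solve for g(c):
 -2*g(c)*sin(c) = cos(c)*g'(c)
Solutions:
 g(c) = C1*cos(c)^2


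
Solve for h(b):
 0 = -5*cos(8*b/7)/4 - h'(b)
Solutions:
 h(b) = C1 - 35*sin(8*b/7)/32


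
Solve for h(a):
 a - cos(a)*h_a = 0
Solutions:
 h(a) = C1 + Integral(a/cos(a), a)


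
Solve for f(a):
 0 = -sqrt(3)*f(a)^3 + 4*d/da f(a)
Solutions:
 f(a) = -sqrt(2)*sqrt(-1/(C1 + sqrt(3)*a))
 f(a) = sqrt(2)*sqrt(-1/(C1 + sqrt(3)*a))


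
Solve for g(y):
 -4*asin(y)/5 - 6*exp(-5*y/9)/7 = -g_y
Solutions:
 g(y) = C1 + 4*y*asin(y)/5 + 4*sqrt(1 - y^2)/5 - 54*exp(-5*y/9)/35


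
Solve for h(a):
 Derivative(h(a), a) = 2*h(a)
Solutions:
 h(a) = C1*exp(2*a)


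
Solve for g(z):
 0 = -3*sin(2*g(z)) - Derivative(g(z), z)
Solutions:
 g(z) = pi - acos((-C1 - exp(12*z))/(C1 - exp(12*z)))/2
 g(z) = acos((-C1 - exp(12*z))/(C1 - exp(12*z)))/2


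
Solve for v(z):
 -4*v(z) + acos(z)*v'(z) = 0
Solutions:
 v(z) = C1*exp(4*Integral(1/acos(z), z))


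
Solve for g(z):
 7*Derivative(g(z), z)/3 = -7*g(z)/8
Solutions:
 g(z) = C1*exp(-3*z/8)


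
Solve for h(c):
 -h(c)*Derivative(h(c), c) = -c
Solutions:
 h(c) = -sqrt(C1 + c^2)
 h(c) = sqrt(C1 + c^2)


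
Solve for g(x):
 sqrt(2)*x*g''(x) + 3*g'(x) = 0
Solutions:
 g(x) = C1 + C2*x^(1 - 3*sqrt(2)/2)


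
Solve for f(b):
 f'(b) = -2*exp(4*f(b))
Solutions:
 f(b) = log(-I*(1/(C1 + 8*b))^(1/4))
 f(b) = log(I*(1/(C1 + 8*b))^(1/4))
 f(b) = log(-(1/(C1 + 8*b))^(1/4))
 f(b) = log(1/(C1 + 8*b))/4


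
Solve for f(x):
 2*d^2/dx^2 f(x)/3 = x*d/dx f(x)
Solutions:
 f(x) = C1 + C2*erfi(sqrt(3)*x/2)


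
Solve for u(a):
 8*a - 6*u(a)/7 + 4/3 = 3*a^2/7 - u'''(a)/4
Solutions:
 u(a) = C3*exp(2*3^(1/3)*7^(2/3)*a/7) - a^2/2 + 28*a/3 + (C1*sin(3^(5/6)*7^(2/3)*a/7) + C2*cos(3^(5/6)*7^(2/3)*a/7))*exp(-3^(1/3)*7^(2/3)*a/7) + 14/9


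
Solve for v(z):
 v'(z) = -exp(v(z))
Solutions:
 v(z) = log(1/(C1 + z))


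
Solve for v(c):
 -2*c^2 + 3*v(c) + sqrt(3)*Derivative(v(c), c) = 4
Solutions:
 v(c) = C1*exp(-sqrt(3)*c) + 2*c^2/3 - 4*sqrt(3)*c/9 + 16/9


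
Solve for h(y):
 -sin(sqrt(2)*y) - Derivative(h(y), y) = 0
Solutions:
 h(y) = C1 + sqrt(2)*cos(sqrt(2)*y)/2


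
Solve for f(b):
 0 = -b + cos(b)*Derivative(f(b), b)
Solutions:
 f(b) = C1 + Integral(b/cos(b), b)


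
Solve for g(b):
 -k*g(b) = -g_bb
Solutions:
 g(b) = C1*exp(-b*sqrt(k)) + C2*exp(b*sqrt(k))


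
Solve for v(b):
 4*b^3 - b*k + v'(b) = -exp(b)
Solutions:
 v(b) = C1 - b^4 + b^2*k/2 - exp(b)


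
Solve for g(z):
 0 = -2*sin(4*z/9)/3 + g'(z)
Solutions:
 g(z) = C1 - 3*cos(4*z/9)/2


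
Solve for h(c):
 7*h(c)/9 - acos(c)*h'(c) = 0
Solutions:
 h(c) = C1*exp(7*Integral(1/acos(c), c)/9)


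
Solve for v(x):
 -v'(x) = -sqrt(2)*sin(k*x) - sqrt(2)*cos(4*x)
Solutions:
 v(x) = C1 + sqrt(2)*sin(4*x)/4 - sqrt(2)*cos(k*x)/k


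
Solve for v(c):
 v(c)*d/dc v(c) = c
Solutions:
 v(c) = -sqrt(C1 + c^2)
 v(c) = sqrt(C1 + c^2)


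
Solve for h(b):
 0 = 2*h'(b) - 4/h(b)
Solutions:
 h(b) = -sqrt(C1 + 4*b)
 h(b) = sqrt(C1 + 4*b)


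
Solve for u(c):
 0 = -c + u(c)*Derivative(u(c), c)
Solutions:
 u(c) = -sqrt(C1 + c^2)
 u(c) = sqrt(C1 + c^2)


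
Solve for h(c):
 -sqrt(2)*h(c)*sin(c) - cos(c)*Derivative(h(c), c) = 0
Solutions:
 h(c) = C1*cos(c)^(sqrt(2))


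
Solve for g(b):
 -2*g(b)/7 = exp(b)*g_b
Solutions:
 g(b) = C1*exp(2*exp(-b)/7)


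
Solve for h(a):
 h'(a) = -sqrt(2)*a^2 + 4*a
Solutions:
 h(a) = C1 - sqrt(2)*a^3/3 + 2*a^2


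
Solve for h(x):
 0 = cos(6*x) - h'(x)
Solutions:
 h(x) = C1 + sin(6*x)/6


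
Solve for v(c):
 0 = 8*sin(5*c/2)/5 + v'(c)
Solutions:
 v(c) = C1 + 16*cos(5*c/2)/25


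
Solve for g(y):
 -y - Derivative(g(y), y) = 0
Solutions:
 g(y) = C1 - y^2/2


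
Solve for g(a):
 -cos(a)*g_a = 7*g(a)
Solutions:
 g(a) = C1*sqrt(sin(a) - 1)*(sin(a)^3 - 3*sin(a)^2 + 3*sin(a) - 1)/(sqrt(sin(a) + 1)*(sin(a)^3 + 3*sin(a)^2 + 3*sin(a) + 1))


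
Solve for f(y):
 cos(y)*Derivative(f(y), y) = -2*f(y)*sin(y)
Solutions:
 f(y) = C1*cos(y)^2


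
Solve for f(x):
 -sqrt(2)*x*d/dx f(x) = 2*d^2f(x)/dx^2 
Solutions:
 f(x) = C1 + C2*erf(2^(1/4)*x/2)


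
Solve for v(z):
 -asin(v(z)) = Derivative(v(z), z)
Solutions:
 Integral(1/asin(_y), (_y, v(z))) = C1 - z


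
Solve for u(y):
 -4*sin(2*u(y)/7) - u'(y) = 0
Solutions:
 4*y + 7*log(cos(2*u(y)/7) - 1)/4 - 7*log(cos(2*u(y)/7) + 1)/4 = C1


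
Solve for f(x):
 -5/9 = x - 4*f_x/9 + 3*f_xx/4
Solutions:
 f(x) = C1 + C2*exp(16*x/27) + 9*x^2/8 + 323*x/64


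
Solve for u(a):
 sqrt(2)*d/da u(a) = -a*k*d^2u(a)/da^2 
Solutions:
 u(a) = C1 + a^(((re(k) - sqrt(2))*re(k) + im(k)^2)/(re(k)^2 + im(k)^2))*(C2*sin(sqrt(2)*log(a)*Abs(im(k))/(re(k)^2 + im(k)^2)) + C3*cos(sqrt(2)*log(a)*im(k)/(re(k)^2 + im(k)^2)))


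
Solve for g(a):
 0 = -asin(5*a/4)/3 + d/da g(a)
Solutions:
 g(a) = C1 + a*asin(5*a/4)/3 + sqrt(16 - 25*a^2)/15


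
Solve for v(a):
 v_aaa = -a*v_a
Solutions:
 v(a) = C1 + Integral(C2*airyai(-a) + C3*airybi(-a), a)


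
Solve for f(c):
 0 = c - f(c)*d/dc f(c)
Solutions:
 f(c) = -sqrt(C1 + c^2)
 f(c) = sqrt(C1 + c^2)


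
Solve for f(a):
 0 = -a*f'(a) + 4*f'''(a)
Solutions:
 f(a) = C1 + Integral(C2*airyai(2^(1/3)*a/2) + C3*airybi(2^(1/3)*a/2), a)


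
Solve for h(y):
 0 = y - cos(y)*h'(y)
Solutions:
 h(y) = C1 + Integral(y/cos(y), y)


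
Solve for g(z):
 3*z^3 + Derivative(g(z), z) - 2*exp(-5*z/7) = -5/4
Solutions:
 g(z) = C1 - 3*z^4/4 - 5*z/4 - 14*exp(-5*z/7)/5


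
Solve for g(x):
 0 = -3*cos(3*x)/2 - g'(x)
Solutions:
 g(x) = C1 - sin(3*x)/2


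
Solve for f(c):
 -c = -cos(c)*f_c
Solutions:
 f(c) = C1 + Integral(c/cos(c), c)


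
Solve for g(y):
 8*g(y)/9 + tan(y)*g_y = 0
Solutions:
 g(y) = C1/sin(y)^(8/9)


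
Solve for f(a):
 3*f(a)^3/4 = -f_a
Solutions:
 f(a) = -sqrt(2)*sqrt(-1/(C1 - 3*a))
 f(a) = sqrt(2)*sqrt(-1/(C1 - 3*a))


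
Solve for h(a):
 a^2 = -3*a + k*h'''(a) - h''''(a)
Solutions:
 h(a) = C1 + C2*a + C3*a^2 + C4*exp(a*k) + a^5/(60*k) + a^4*(3 + 2/k)/(24*k) + a^3*(3 + 2/k)/(6*k^2)


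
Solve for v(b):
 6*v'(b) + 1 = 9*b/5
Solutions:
 v(b) = C1 + 3*b^2/20 - b/6


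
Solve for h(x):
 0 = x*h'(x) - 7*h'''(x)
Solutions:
 h(x) = C1 + Integral(C2*airyai(7^(2/3)*x/7) + C3*airybi(7^(2/3)*x/7), x)


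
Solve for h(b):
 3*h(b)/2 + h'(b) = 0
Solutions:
 h(b) = C1*exp(-3*b/2)


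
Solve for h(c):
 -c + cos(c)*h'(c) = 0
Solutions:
 h(c) = C1 + Integral(c/cos(c), c)


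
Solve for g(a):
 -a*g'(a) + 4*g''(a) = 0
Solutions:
 g(a) = C1 + C2*erfi(sqrt(2)*a/4)


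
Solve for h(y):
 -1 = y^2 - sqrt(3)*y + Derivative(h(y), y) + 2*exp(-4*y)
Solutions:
 h(y) = C1 - y^3/3 + sqrt(3)*y^2/2 - y + exp(-4*y)/2


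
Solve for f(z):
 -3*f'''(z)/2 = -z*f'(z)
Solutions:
 f(z) = C1 + Integral(C2*airyai(2^(1/3)*3^(2/3)*z/3) + C3*airybi(2^(1/3)*3^(2/3)*z/3), z)


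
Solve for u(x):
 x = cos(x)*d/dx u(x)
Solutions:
 u(x) = C1 + Integral(x/cos(x), x)


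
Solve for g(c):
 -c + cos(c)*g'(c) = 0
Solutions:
 g(c) = C1 + Integral(c/cos(c), c)


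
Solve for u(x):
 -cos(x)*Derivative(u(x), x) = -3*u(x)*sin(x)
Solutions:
 u(x) = C1/cos(x)^3


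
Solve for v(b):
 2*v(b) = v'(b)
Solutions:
 v(b) = C1*exp(2*b)


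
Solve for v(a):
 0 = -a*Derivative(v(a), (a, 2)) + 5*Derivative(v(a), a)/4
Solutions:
 v(a) = C1 + C2*a^(9/4)


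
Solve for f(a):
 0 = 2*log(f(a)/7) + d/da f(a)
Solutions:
 -Integral(1/(-log(_y) + log(7)), (_y, f(a)))/2 = C1 - a


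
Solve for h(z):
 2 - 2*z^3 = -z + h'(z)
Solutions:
 h(z) = C1 - z^4/2 + z^2/2 + 2*z


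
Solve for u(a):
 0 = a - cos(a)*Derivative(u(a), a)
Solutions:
 u(a) = C1 + Integral(a/cos(a), a)


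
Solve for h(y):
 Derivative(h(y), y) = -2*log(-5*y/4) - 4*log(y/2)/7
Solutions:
 h(y) = C1 - 18*y*log(y)/7 + y*(-2*log(5) + 18/7 + 32*log(2)/7 - 2*I*pi)


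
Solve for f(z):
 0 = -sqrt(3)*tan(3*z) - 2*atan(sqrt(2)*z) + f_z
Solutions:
 f(z) = C1 + 2*z*atan(sqrt(2)*z) - sqrt(2)*log(2*z^2 + 1)/2 - sqrt(3)*log(cos(3*z))/3


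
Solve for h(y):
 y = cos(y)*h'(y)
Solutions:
 h(y) = C1 + Integral(y/cos(y), y)


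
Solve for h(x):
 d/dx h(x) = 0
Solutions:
 h(x) = C1


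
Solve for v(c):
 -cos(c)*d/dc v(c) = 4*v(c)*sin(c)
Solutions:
 v(c) = C1*cos(c)^4


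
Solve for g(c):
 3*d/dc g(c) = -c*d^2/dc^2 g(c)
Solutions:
 g(c) = C1 + C2/c^2


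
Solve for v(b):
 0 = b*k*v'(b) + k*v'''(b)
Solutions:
 v(b) = C1 + Integral(C2*airyai(-b) + C3*airybi(-b), b)


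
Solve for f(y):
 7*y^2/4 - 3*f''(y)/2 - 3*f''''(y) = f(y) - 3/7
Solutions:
 f(y) = 7*y^2/4 + (C1*sin(3^(3/4)*y*cos(atan(sqrt(39)/3)/2)/3) + C2*cos(3^(3/4)*y*cos(atan(sqrt(39)/3)/2)/3))*exp(-3^(3/4)*y*sin(atan(sqrt(39)/3)/2)/3) + (C3*sin(3^(3/4)*y*cos(atan(sqrt(39)/3)/2)/3) + C4*cos(3^(3/4)*y*cos(atan(sqrt(39)/3)/2)/3))*exp(3^(3/4)*y*sin(atan(sqrt(39)/3)/2)/3) - 135/28


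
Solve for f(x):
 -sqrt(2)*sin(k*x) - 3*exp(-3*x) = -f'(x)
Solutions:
 f(x) = C1 - exp(-3*x) - sqrt(2)*cos(k*x)/k


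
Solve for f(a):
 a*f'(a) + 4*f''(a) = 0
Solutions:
 f(a) = C1 + C2*erf(sqrt(2)*a/4)


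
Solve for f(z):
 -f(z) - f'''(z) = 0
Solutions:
 f(z) = C3*exp(-z) + (C1*sin(sqrt(3)*z/2) + C2*cos(sqrt(3)*z/2))*exp(z/2)


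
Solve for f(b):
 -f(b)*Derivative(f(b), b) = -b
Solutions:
 f(b) = -sqrt(C1 + b^2)
 f(b) = sqrt(C1 + b^2)


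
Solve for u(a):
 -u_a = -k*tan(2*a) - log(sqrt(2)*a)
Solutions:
 u(a) = C1 + a*log(a) - a + a*log(2)/2 - k*log(cos(2*a))/2


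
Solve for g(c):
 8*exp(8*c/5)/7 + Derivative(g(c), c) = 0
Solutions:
 g(c) = C1 - 5*exp(8*c/5)/7


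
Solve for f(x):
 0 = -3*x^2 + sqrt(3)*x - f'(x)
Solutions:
 f(x) = C1 - x^3 + sqrt(3)*x^2/2


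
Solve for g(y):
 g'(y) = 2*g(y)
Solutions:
 g(y) = C1*exp(2*y)


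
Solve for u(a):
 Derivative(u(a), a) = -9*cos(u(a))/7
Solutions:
 9*a/7 - log(sin(u(a)) - 1)/2 + log(sin(u(a)) + 1)/2 = C1


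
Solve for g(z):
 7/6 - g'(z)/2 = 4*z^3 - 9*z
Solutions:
 g(z) = C1 - 2*z^4 + 9*z^2 + 7*z/3


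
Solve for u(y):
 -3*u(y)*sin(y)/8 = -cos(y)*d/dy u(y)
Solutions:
 u(y) = C1/cos(y)^(3/8)


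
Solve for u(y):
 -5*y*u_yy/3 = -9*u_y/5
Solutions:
 u(y) = C1 + C2*y^(52/25)


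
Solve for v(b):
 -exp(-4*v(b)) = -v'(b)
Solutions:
 v(b) = log(-I*(C1 + 4*b)^(1/4))
 v(b) = log(I*(C1 + 4*b)^(1/4))
 v(b) = log(-(C1 + 4*b)^(1/4))
 v(b) = log(C1 + 4*b)/4


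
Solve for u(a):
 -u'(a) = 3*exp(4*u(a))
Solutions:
 u(a) = log(-I*(1/(C1 + 12*a))^(1/4))
 u(a) = log(I*(1/(C1 + 12*a))^(1/4))
 u(a) = log(-(1/(C1 + 12*a))^(1/4))
 u(a) = log(1/(C1 + 12*a))/4


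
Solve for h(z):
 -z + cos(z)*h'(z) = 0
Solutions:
 h(z) = C1 + Integral(z/cos(z), z)


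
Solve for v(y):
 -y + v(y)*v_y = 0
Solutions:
 v(y) = -sqrt(C1 + y^2)
 v(y) = sqrt(C1 + y^2)


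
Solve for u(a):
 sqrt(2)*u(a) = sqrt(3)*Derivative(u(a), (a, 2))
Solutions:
 u(a) = C1*exp(-2^(1/4)*3^(3/4)*a/3) + C2*exp(2^(1/4)*3^(3/4)*a/3)


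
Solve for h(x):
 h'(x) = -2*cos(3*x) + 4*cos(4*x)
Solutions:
 h(x) = C1 - 2*sin(3*x)/3 + sin(4*x)


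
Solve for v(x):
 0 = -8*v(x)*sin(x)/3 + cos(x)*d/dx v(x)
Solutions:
 v(x) = C1/cos(x)^(8/3)


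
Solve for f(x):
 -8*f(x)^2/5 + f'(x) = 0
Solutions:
 f(x) = -5/(C1 + 8*x)


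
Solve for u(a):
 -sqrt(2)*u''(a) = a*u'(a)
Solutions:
 u(a) = C1 + C2*erf(2^(1/4)*a/2)


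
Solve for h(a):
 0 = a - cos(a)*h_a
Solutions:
 h(a) = C1 + Integral(a/cos(a), a)


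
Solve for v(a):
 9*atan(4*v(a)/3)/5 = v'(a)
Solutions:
 Integral(1/atan(4*_y/3), (_y, v(a))) = C1 + 9*a/5


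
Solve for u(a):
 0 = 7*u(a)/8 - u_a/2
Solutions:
 u(a) = C1*exp(7*a/4)


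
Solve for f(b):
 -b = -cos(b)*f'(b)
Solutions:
 f(b) = C1 + Integral(b/cos(b), b)


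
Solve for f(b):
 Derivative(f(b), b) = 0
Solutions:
 f(b) = C1


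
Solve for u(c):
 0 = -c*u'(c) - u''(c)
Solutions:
 u(c) = C1 + C2*erf(sqrt(2)*c/2)


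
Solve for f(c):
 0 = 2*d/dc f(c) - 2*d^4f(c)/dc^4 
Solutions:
 f(c) = C1 + C4*exp(c) + (C2*sin(sqrt(3)*c/2) + C3*cos(sqrt(3)*c/2))*exp(-c/2)


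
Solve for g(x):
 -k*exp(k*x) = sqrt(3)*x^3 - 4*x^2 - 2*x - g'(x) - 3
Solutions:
 g(x) = C1 + sqrt(3)*x^4/4 - 4*x^3/3 - x^2 - 3*x + exp(k*x)


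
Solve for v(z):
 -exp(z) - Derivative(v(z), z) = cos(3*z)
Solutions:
 v(z) = C1 - exp(z) - sin(3*z)/3


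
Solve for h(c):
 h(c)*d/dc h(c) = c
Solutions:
 h(c) = -sqrt(C1 + c^2)
 h(c) = sqrt(C1 + c^2)


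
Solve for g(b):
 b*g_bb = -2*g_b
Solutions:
 g(b) = C1 + C2/b


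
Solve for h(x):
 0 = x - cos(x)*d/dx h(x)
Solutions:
 h(x) = C1 + Integral(x/cos(x), x)


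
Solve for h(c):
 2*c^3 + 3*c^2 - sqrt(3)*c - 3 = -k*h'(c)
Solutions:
 h(c) = C1 - c^4/(2*k) - c^3/k + sqrt(3)*c^2/(2*k) + 3*c/k


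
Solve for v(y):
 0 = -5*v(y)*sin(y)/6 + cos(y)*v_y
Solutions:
 v(y) = C1/cos(y)^(5/6)


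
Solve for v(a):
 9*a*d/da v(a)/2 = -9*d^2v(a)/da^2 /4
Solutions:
 v(a) = C1 + C2*erf(a)


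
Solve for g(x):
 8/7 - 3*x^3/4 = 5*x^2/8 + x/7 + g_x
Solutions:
 g(x) = C1 - 3*x^4/16 - 5*x^3/24 - x^2/14 + 8*x/7


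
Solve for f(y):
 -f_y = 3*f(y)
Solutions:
 f(y) = C1*exp(-3*y)


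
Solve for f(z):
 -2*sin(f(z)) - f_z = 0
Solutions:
 f(z) = -acos((-C1 - exp(4*z))/(C1 - exp(4*z))) + 2*pi
 f(z) = acos((-C1 - exp(4*z))/(C1 - exp(4*z)))


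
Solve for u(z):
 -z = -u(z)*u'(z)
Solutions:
 u(z) = -sqrt(C1 + z^2)
 u(z) = sqrt(C1 + z^2)


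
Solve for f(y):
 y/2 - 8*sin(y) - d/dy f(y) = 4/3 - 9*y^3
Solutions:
 f(y) = C1 + 9*y^4/4 + y^2/4 - 4*y/3 + 8*cos(y)


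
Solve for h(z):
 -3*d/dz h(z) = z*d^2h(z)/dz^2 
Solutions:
 h(z) = C1 + C2/z^2


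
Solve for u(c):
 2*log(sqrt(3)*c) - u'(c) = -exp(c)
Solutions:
 u(c) = C1 + 2*c*log(c) + c*(-2 + log(3)) + exp(c)


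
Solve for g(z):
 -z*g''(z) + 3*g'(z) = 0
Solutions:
 g(z) = C1 + C2*z^4


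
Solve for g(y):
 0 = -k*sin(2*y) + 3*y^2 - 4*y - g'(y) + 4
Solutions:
 g(y) = C1 + k*cos(2*y)/2 + y^3 - 2*y^2 + 4*y


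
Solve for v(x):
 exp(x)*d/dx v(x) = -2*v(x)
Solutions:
 v(x) = C1*exp(2*exp(-x))


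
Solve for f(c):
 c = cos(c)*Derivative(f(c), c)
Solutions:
 f(c) = C1 + Integral(c/cos(c), c)


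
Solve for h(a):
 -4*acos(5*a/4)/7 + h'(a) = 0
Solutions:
 h(a) = C1 + 4*a*acos(5*a/4)/7 - 4*sqrt(16 - 25*a^2)/35


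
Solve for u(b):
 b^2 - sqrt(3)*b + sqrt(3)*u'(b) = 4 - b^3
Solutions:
 u(b) = C1 - sqrt(3)*b^4/12 - sqrt(3)*b^3/9 + b^2/2 + 4*sqrt(3)*b/3


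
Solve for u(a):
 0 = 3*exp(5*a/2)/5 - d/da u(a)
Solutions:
 u(a) = C1 + 6*exp(5*a/2)/25


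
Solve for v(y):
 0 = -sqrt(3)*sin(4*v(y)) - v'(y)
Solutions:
 v(y) = -acos((-C1 - exp(8*sqrt(3)*y))/(C1 - exp(8*sqrt(3)*y)))/4 + pi/2
 v(y) = acos((-C1 - exp(8*sqrt(3)*y))/(C1 - exp(8*sqrt(3)*y)))/4


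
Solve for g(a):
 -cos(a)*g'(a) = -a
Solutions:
 g(a) = C1 + Integral(a/cos(a), a)


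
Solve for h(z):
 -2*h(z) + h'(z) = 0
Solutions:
 h(z) = C1*exp(2*z)


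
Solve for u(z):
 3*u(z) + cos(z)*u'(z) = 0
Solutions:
 u(z) = C1*(sin(z) - 1)^(3/2)/(sin(z) + 1)^(3/2)


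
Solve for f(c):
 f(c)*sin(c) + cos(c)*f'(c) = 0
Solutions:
 f(c) = C1*cos(c)


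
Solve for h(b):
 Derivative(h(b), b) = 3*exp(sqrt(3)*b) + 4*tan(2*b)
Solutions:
 h(b) = C1 + sqrt(3)*exp(sqrt(3)*b) - 2*log(cos(2*b))


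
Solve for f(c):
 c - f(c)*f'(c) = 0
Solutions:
 f(c) = -sqrt(C1 + c^2)
 f(c) = sqrt(C1 + c^2)


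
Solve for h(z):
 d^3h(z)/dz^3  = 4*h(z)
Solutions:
 h(z) = C3*exp(2^(2/3)*z) + (C1*sin(2^(2/3)*sqrt(3)*z/2) + C2*cos(2^(2/3)*sqrt(3)*z/2))*exp(-2^(2/3)*z/2)


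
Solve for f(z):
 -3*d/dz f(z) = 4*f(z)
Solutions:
 f(z) = C1*exp(-4*z/3)


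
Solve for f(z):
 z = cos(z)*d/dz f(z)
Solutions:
 f(z) = C1 + Integral(z/cos(z), z)


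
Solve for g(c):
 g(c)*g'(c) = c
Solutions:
 g(c) = -sqrt(C1 + c^2)
 g(c) = sqrt(C1 + c^2)


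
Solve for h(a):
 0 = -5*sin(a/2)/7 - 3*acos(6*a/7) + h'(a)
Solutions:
 h(a) = C1 + 3*a*acos(6*a/7) - sqrt(49 - 36*a^2)/2 - 10*cos(a/2)/7


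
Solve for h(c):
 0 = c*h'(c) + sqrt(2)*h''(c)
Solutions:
 h(c) = C1 + C2*erf(2^(1/4)*c/2)


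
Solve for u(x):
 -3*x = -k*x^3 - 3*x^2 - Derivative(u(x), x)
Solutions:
 u(x) = C1 - k*x^4/4 - x^3 + 3*x^2/2


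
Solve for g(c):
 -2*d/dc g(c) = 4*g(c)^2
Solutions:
 g(c) = 1/(C1 + 2*c)


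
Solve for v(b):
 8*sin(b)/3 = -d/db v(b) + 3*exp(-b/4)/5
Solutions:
 v(b) = C1 + 8*cos(b)/3 - 12*exp(-b/4)/5


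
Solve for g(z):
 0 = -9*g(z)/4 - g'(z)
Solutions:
 g(z) = C1*exp(-9*z/4)


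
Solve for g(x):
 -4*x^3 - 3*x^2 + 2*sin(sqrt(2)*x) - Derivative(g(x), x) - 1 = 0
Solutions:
 g(x) = C1 - x^4 - x^3 - x - sqrt(2)*cos(sqrt(2)*x)


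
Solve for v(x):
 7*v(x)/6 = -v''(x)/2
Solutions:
 v(x) = C1*sin(sqrt(21)*x/3) + C2*cos(sqrt(21)*x/3)


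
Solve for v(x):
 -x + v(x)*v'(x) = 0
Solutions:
 v(x) = -sqrt(C1 + x^2)
 v(x) = sqrt(C1 + x^2)


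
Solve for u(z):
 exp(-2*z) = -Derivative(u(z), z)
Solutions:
 u(z) = C1 + exp(-2*z)/2


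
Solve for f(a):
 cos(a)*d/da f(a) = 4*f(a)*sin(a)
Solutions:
 f(a) = C1/cos(a)^4


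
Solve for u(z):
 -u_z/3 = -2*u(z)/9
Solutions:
 u(z) = C1*exp(2*z/3)


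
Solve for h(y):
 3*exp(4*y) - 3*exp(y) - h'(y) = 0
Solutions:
 h(y) = C1 + 3*exp(4*y)/4 - 3*exp(y)


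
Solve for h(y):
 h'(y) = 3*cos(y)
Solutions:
 h(y) = C1 + 3*sin(y)


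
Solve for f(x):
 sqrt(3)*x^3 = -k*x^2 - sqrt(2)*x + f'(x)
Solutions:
 f(x) = C1 + k*x^3/3 + sqrt(3)*x^4/4 + sqrt(2)*x^2/2


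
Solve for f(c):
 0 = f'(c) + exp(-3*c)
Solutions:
 f(c) = C1 + exp(-3*c)/3


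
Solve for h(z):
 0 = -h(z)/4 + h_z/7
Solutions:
 h(z) = C1*exp(7*z/4)


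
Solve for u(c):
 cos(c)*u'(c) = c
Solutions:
 u(c) = C1 + Integral(c/cos(c), c)


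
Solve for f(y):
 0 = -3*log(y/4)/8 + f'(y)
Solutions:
 f(y) = C1 + 3*y*log(y)/8 - 3*y*log(2)/4 - 3*y/8


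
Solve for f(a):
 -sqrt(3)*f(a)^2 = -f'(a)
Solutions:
 f(a) = -1/(C1 + sqrt(3)*a)


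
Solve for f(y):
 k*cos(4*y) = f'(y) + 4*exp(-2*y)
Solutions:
 f(y) = C1 + k*sin(4*y)/4 + 2*exp(-2*y)


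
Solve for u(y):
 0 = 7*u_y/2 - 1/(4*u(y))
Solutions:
 u(y) = -sqrt(C1 + 7*y)/7
 u(y) = sqrt(C1 + 7*y)/7


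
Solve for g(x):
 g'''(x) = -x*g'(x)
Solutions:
 g(x) = C1 + Integral(C2*airyai(-x) + C3*airybi(-x), x)


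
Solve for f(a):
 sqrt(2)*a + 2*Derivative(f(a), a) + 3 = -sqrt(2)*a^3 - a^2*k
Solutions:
 f(a) = C1 - sqrt(2)*a^4/8 - a^3*k/6 - sqrt(2)*a^2/4 - 3*a/2


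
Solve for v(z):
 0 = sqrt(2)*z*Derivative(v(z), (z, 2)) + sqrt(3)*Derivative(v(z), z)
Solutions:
 v(z) = C1 + C2*z^(1 - sqrt(6)/2)


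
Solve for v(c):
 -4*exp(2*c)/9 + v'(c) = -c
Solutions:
 v(c) = C1 - c^2/2 + 2*exp(2*c)/9


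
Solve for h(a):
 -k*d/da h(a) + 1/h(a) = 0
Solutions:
 h(a) = -sqrt(C1 + 2*a/k)
 h(a) = sqrt(C1 + 2*a/k)


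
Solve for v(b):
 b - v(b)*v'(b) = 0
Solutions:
 v(b) = -sqrt(C1 + b^2)
 v(b) = sqrt(C1 + b^2)


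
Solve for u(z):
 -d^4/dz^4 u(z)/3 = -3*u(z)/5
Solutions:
 u(z) = C1*exp(-sqrt(3)*5^(3/4)*z/5) + C2*exp(sqrt(3)*5^(3/4)*z/5) + C3*sin(sqrt(3)*5^(3/4)*z/5) + C4*cos(sqrt(3)*5^(3/4)*z/5)


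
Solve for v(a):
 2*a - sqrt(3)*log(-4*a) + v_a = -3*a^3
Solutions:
 v(a) = C1 - 3*a^4/4 - a^2 + sqrt(3)*a*log(-a) + sqrt(3)*a*(-1 + 2*log(2))


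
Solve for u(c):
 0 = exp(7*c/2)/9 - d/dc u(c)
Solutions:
 u(c) = C1 + 2*exp(7*c/2)/63


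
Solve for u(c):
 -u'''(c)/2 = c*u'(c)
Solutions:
 u(c) = C1 + Integral(C2*airyai(-2^(1/3)*c) + C3*airybi(-2^(1/3)*c), c)


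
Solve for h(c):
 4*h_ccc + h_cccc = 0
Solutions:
 h(c) = C1 + C2*c + C3*c^2 + C4*exp(-4*c)


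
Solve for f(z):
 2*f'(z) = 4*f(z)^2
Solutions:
 f(z) = -1/(C1 + 2*z)


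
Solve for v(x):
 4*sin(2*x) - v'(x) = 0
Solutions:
 v(x) = C1 - 2*cos(2*x)


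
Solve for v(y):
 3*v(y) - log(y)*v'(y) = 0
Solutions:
 v(y) = C1*exp(3*li(y))


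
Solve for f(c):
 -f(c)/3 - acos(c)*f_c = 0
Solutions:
 f(c) = C1*exp(-Integral(1/acos(c), c)/3)


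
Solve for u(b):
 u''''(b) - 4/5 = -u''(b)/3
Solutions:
 u(b) = C1 + C2*b + C3*sin(sqrt(3)*b/3) + C4*cos(sqrt(3)*b/3) + 6*b^2/5


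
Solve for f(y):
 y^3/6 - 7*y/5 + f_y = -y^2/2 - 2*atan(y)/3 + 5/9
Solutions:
 f(y) = C1 - y^4/24 - y^3/6 + 7*y^2/10 - 2*y*atan(y)/3 + 5*y/9 + log(y^2 + 1)/3


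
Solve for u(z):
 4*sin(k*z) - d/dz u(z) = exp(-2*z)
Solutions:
 u(z) = C1 + exp(-2*z)/2 - 4*cos(k*z)/k


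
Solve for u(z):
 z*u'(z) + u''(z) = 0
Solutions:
 u(z) = C1 + C2*erf(sqrt(2)*z/2)


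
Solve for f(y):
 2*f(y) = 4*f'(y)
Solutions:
 f(y) = C1*exp(y/2)


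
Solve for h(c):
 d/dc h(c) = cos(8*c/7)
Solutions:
 h(c) = C1 + 7*sin(8*c/7)/8


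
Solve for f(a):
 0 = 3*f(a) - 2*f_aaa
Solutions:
 f(a) = C3*exp(2^(2/3)*3^(1/3)*a/2) + (C1*sin(2^(2/3)*3^(5/6)*a/4) + C2*cos(2^(2/3)*3^(5/6)*a/4))*exp(-2^(2/3)*3^(1/3)*a/4)


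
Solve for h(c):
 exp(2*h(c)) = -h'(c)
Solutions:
 h(c) = log(-sqrt(-1/(C1 - c))) - log(2)/2
 h(c) = log(-1/(C1 - c))/2 - log(2)/2


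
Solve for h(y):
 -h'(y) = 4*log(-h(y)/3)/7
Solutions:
 7*Integral(1/(log(-_y) - log(3)), (_y, h(y)))/4 = C1 - y


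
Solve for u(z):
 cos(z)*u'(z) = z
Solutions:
 u(z) = C1 + Integral(z/cos(z), z)


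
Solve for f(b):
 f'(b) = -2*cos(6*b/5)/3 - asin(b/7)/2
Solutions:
 f(b) = C1 - b*asin(b/7)/2 - sqrt(49 - b^2)/2 - 5*sin(6*b/5)/9


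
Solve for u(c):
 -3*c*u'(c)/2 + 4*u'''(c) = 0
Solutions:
 u(c) = C1 + Integral(C2*airyai(3^(1/3)*c/2) + C3*airybi(3^(1/3)*c/2), c)


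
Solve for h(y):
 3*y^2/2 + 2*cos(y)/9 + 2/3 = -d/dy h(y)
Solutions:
 h(y) = C1 - y^3/2 - 2*y/3 - 2*sin(y)/9


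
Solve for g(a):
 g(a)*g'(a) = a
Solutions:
 g(a) = -sqrt(C1 + a^2)
 g(a) = sqrt(C1 + a^2)


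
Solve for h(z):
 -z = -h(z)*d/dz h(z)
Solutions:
 h(z) = -sqrt(C1 + z^2)
 h(z) = sqrt(C1 + z^2)


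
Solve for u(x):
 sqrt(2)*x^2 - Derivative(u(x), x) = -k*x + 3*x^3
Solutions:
 u(x) = C1 + k*x^2/2 - 3*x^4/4 + sqrt(2)*x^3/3


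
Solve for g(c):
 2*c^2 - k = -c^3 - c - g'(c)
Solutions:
 g(c) = C1 - c^4/4 - 2*c^3/3 - c^2/2 + c*k


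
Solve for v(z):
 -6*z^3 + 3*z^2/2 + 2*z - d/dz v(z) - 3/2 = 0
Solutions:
 v(z) = C1 - 3*z^4/2 + z^3/2 + z^2 - 3*z/2


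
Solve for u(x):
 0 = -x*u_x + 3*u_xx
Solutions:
 u(x) = C1 + C2*erfi(sqrt(6)*x/6)


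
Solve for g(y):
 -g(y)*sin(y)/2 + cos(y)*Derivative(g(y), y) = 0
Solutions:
 g(y) = C1/sqrt(cos(y))


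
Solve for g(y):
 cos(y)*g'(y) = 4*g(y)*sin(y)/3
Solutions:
 g(y) = C1/cos(y)^(4/3)


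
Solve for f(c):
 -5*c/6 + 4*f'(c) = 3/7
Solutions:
 f(c) = C1 + 5*c^2/48 + 3*c/28


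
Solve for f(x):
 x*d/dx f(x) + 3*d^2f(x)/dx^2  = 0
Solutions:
 f(x) = C1 + C2*erf(sqrt(6)*x/6)


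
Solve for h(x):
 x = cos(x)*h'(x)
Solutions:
 h(x) = C1 + Integral(x/cos(x), x)


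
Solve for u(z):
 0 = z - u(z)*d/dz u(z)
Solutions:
 u(z) = -sqrt(C1 + z^2)
 u(z) = sqrt(C1 + z^2)


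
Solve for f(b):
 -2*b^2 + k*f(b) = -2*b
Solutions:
 f(b) = 2*b*(b - 1)/k


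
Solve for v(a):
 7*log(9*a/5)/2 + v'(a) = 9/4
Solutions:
 v(a) = C1 - 7*a*log(a)/2 - 7*a*log(3) + 7*a*log(5)/2 + 23*a/4


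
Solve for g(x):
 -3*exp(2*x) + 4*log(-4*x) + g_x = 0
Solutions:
 g(x) = C1 - 4*x*log(-x) + 4*x*(1 - 2*log(2)) + 3*exp(2*x)/2


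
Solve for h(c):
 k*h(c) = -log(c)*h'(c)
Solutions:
 h(c) = C1*exp(-k*li(c))


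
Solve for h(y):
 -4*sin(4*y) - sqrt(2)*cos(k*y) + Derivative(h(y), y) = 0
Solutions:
 h(y) = C1 - cos(4*y) + sqrt(2)*sin(k*y)/k


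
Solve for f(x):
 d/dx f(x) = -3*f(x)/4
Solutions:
 f(x) = C1*exp(-3*x/4)


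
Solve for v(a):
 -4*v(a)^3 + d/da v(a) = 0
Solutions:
 v(a) = -sqrt(2)*sqrt(-1/(C1 + 4*a))/2
 v(a) = sqrt(2)*sqrt(-1/(C1 + 4*a))/2


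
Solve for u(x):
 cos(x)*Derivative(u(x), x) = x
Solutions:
 u(x) = C1 + Integral(x/cos(x), x)


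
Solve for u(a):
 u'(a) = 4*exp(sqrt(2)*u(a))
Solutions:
 u(a) = sqrt(2)*(2*log(-1/(C1 + 4*a)) - log(2))/4


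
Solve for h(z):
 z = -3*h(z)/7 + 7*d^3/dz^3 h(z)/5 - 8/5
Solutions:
 h(z) = C3*exp(105^(1/3)*z/7) - 7*z/3 + (C1*sin(3^(5/6)*35^(1/3)*z/14) + C2*cos(3^(5/6)*35^(1/3)*z/14))*exp(-105^(1/3)*z/14) - 56/15


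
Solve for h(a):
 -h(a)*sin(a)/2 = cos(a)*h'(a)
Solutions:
 h(a) = C1*sqrt(cos(a))


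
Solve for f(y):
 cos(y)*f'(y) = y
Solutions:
 f(y) = C1 + Integral(y/cos(y), y)


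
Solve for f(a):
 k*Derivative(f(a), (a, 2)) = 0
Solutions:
 f(a) = C1 + C2*a


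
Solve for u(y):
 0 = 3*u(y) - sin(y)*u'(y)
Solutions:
 u(y) = C1*(cos(y) - 1)^(3/2)/(cos(y) + 1)^(3/2)


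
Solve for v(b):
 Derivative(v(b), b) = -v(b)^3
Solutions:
 v(b) = -sqrt(2)*sqrt(-1/(C1 - b))/2
 v(b) = sqrt(2)*sqrt(-1/(C1 - b))/2


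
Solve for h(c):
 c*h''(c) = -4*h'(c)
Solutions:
 h(c) = C1 + C2/c^3


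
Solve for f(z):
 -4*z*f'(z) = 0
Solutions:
 f(z) = C1


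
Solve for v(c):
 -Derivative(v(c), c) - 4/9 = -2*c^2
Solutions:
 v(c) = C1 + 2*c^3/3 - 4*c/9


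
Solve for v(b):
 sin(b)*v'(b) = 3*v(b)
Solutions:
 v(b) = C1*(cos(b) - 1)^(3/2)/(cos(b) + 1)^(3/2)


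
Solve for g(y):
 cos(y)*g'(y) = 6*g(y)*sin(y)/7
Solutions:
 g(y) = C1/cos(y)^(6/7)


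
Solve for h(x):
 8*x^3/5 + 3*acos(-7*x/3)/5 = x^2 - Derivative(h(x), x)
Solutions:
 h(x) = C1 - 2*x^4/5 + x^3/3 - 3*x*acos(-7*x/3)/5 - 3*sqrt(9 - 49*x^2)/35


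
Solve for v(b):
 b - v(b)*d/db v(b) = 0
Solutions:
 v(b) = -sqrt(C1 + b^2)
 v(b) = sqrt(C1 + b^2)


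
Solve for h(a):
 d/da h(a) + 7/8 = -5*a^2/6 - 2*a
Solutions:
 h(a) = C1 - 5*a^3/18 - a^2 - 7*a/8


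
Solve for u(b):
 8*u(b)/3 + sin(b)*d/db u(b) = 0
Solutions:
 u(b) = C1*(cos(b) + 1)^(4/3)/(cos(b) - 1)^(4/3)


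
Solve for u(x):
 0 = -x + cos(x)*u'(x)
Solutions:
 u(x) = C1 + Integral(x/cos(x), x)


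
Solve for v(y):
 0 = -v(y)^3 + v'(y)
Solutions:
 v(y) = -sqrt(2)*sqrt(-1/(C1 + y))/2
 v(y) = sqrt(2)*sqrt(-1/(C1 + y))/2


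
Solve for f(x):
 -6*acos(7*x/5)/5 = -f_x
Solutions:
 f(x) = C1 + 6*x*acos(7*x/5)/5 - 6*sqrt(25 - 49*x^2)/35


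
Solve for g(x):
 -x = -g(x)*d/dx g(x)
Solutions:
 g(x) = -sqrt(C1 + x^2)
 g(x) = sqrt(C1 + x^2)


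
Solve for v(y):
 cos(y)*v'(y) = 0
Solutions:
 v(y) = C1


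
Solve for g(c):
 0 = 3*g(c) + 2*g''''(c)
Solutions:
 g(c) = (C1*sin(6^(1/4)*c/2) + C2*cos(6^(1/4)*c/2))*exp(-6^(1/4)*c/2) + (C3*sin(6^(1/4)*c/2) + C4*cos(6^(1/4)*c/2))*exp(6^(1/4)*c/2)


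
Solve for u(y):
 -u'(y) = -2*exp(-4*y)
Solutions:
 u(y) = C1 - exp(-4*y)/2


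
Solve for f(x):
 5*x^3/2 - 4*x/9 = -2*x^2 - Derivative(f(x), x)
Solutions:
 f(x) = C1 - 5*x^4/8 - 2*x^3/3 + 2*x^2/9


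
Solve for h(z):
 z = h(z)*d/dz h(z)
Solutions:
 h(z) = -sqrt(C1 + z^2)
 h(z) = sqrt(C1 + z^2)


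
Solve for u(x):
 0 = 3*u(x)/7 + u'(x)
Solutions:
 u(x) = C1*exp(-3*x/7)


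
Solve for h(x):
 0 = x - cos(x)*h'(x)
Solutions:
 h(x) = C1 + Integral(x/cos(x), x)


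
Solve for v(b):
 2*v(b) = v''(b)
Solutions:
 v(b) = C1*exp(-sqrt(2)*b) + C2*exp(sqrt(2)*b)


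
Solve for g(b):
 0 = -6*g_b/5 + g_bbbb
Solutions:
 g(b) = C1 + C4*exp(5^(2/3)*6^(1/3)*b/5) + (C2*sin(2^(1/3)*3^(5/6)*5^(2/3)*b/10) + C3*cos(2^(1/3)*3^(5/6)*5^(2/3)*b/10))*exp(-5^(2/3)*6^(1/3)*b/10)


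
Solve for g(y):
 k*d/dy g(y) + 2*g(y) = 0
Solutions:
 g(y) = C1*exp(-2*y/k)


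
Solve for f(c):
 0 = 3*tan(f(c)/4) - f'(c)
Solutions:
 f(c) = -4*asin(C1*exp(3*c/4)) + 4*pi
 f(c) = 4*asin(C1*exp(3*c/4))


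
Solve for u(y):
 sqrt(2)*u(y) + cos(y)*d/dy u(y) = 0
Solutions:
 u(y) = C1*(sin(y) - 1)^(sqrt(2)/2)/(sin(y) + 1)^(sqrt(2)/2)


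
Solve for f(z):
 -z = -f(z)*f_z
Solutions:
 f(z) = -sqrt(C1 + z^2)
 f(z) = sqrt(C1 + z^2)


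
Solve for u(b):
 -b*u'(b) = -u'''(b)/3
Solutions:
 u(b) = C1 + Integral(C2*airyai(3^(1/3)*b) + C3*airybi(3^(1/3)*b), b)


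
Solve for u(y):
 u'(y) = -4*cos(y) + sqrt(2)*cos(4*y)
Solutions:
 u(y) = C1 - 4*sin(y) + sqrt(2)*sin(4*y)/4


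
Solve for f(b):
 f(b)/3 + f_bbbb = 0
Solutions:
 f(b) = (C1*sin(sqrt(2)*3^(3/4)*b/6) + C2*cos(sqrt(2)*3^(3/4)*b/6))*exp(-sqrt(2)*3^(3/4)*b/6) + (C3*sin(sqrt(2)*3^(3/4)*b/6) + C4*cos(sqrt(2)*3^(3/4)*b/6))*exp(sqrt(2)*3^(3/4)*b/6)


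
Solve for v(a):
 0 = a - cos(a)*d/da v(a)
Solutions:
 v(a) = C1 + Integral(a/cos(a), a)


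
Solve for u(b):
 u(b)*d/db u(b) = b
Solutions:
 u(b) = -sqrt(C1 + b^2)
 u(b) = sqrt(C1 + b^2)


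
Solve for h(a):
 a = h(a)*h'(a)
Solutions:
 h(a) = -sqrt(C1 + a^2)
 h(a) = sqrt(C1 + a^2)


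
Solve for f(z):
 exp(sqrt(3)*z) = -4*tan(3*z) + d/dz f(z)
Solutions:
 f(z) = C1 + sqrt(3)*exp(sqrt(3)*z)/3 - 4*log(cos(3*z))/3


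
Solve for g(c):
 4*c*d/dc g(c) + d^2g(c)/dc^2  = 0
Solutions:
 g(c) = C1 + C2*erf(sqrt(2)*c)


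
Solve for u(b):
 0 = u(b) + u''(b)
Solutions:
 u(b) = C1*sin(b) + C2*cos(b)


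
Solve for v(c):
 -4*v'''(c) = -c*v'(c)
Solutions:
 v(c) = C1 + Integral(C2*airyai(2^(1/3)*c/2) + C3*airybi(2^(1/3)*c/2), c)


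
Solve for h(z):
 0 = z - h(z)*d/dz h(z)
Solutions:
 h(z) = -sqrt(C1 + z^2)
 h(z) = sqrt(C1 + z^2)


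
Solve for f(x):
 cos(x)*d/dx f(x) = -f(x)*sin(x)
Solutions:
 f(x) = C1*cos(x)


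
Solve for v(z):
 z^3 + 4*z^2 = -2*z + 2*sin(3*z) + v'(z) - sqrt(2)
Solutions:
 v(z) = C1 + z^4/4 + 4*z^3/3 + z^2 + sqrt(2)*z + 2*cos(3*z)/3


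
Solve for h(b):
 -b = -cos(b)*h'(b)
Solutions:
 h(b) = C1 + Integral(b/cos(b), b)


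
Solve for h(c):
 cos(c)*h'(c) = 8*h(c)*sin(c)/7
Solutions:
 h(c) = C1/cos(c)^(8/7)


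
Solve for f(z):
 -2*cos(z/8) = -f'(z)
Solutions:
 f(z) = C1 + 16*sin(z/8)


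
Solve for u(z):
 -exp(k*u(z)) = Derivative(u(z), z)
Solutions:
 u(z) = Piecewise((log(1/(C1*k + k*z))/k, Ne(k, 0)), (nan, True))
 u(z) = Piecewise((C1 - z, Eq(k, 0)), (nan, True))


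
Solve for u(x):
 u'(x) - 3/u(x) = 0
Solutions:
 u(x) = -sqrt(C1 + 6*x)
 u(x) = sqrt(C1 + 6*x)


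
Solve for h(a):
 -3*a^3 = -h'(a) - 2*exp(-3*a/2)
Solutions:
 h(a) = C1 + 3*a^4/4 + 4*exp(-3*a/2)/3


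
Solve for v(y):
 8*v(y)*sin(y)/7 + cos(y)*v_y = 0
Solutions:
 v(y) = C1*cos(y)^(8/7)


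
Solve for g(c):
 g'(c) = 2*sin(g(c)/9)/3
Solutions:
 -2*c/3 + 9*log(cos(g(c)/9) - 1)/2 - 9*log(cos(g(c)/9) + 1)/2 = C1


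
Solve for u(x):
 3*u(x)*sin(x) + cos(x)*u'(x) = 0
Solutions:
 u(x) = C1*cos(x)^3


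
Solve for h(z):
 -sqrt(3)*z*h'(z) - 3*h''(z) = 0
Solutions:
 h(z) = C1 + C2*erf(sqrt(2)*3^(3/4)*z/6)


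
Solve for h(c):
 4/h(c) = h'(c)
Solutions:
 h(c) = -sqrt(C1 + 8*c)
 h(c) = sqrt(C1 + 8*c)


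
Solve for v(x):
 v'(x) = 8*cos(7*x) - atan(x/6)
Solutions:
 v(x) = C1 - x*atan(x/6) + 3*log(x^2 + 36) + 8*sin(7*x)/7


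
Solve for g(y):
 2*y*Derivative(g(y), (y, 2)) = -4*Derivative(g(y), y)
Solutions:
 g(y) = C1 + C2/y


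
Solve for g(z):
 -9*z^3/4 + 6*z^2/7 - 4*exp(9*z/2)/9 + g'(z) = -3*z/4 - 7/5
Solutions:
 g(z) = C1 + 9*z^4/16 - 2*z^3/7 - 3*z^2/8 - 7*z/5 + 8*exp(9*z/2)/81


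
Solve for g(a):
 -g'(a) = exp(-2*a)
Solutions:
 g(a) = C1 + exp(-2*a)/2


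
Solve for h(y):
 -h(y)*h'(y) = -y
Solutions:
 h(y) = -sqrt(C1 + y^2)
 h(y) = sqrt(C1 + y^2)


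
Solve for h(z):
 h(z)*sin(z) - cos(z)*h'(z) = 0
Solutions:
 h(z) = C1/cos(z)


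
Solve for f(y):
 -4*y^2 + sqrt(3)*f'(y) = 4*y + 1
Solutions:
 f(y) = C1 + 4*sqrt(3)*y^3/9 + 2*sqrt(3)*y^2/3 + sqrt(3)*y/3


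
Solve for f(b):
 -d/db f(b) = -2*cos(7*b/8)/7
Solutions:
 f(b) = C1 + 16*sin(7*b/8)/49


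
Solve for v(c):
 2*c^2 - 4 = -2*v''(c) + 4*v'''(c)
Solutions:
 v(c) = C1 + C2*c + C3*exp(c/2) - c^4/12 - 2*c^3/3 - 3*c^2


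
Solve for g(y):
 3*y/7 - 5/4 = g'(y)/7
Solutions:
 g(y) = C1 + 3*y^2/2 - 35*y/4


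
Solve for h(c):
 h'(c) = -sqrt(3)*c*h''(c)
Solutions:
 h(c) = C1 + C2*c^(1 - sqrt(3)/3)


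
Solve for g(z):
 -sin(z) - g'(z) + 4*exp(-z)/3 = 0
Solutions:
 g(z) = C1 + cos(z) - 4*exp(-z)/3


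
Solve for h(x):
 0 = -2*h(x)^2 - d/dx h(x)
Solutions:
 h(x) = 1/(C1 + 2*x)


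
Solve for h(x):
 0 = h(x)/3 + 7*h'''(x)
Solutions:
 h(x) = C3*exp(-21^(2/3)*x/21) + (C1*sin(3^(1/6)*7^(2/3)*x/14) + C2*cos(3^(1/6)*7^(2/3)*x/14))*exp(21^(2/3)*x/42)


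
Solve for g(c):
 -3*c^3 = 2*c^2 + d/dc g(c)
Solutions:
 g(c) = C1 - 3*c^4/4 - 2*c^3/3
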